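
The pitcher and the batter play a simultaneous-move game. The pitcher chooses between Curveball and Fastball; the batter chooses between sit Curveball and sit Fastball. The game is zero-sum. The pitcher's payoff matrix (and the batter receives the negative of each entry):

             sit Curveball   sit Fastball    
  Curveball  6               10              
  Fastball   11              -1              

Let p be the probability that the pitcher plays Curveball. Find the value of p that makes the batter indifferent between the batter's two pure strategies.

Set the batter's expected payoff from sit Curveball equal to that from sit Fastball:
  the batter's payoff from sit Curveball: p·(-6) + (1−p)·(-11) = 5p - 11
  the batter's payoff from sit Fastball: p·(-10) + (1−p)·1 = -11p + 1
  5p - 11 = -11p + 1  ⇒  16p = 12  ⇒  p = 3/4.

p = 3/4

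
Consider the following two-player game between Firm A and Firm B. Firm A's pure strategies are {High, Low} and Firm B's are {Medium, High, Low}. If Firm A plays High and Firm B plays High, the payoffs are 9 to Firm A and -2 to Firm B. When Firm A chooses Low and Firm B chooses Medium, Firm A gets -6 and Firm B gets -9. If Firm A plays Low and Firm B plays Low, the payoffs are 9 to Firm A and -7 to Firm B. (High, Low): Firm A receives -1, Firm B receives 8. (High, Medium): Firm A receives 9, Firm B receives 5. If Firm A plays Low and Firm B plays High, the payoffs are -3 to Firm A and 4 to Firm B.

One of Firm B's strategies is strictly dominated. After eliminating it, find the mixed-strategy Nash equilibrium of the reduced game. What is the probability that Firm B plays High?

q = 5/11

Firm B's strategy Medium is strictly dominated by Low: 8 > 5 and -7 > -9. Eliminate Medium.
In a mixed equilibrium Firm A is indifferent between High and Low; this condition fixes q.
  Firm A's payoff from High: q·9 + (1−q)·(-1) = 10q - 1
  Firm A's payoff from Low: q·(-3) + (1−q)·9 = -12q + 9
  10q - 1 = -12q + 9  ⇒  22q = 10  ⇒  q = 5/11.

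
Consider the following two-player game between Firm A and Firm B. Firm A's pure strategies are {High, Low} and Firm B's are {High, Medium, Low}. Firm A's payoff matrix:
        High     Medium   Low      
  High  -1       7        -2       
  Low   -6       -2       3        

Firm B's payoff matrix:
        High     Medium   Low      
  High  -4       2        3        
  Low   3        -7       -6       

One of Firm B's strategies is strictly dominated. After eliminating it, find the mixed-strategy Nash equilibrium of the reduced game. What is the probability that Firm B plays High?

q = 1/2

Firm B's strategy Medium is strictly dominated by Low: 3 > 2 and -6 > -7. Eliminate Medium.
For Firm A to be willing to mix, Firm A must be indifferent between High and Low, which pins down Firm B's mix.
  Firm A's payoff from High: q·(-1) + (1−q)·(-2) = q - 2
  Firm A's payoff from Low: q·(-6) + (1−q)·3 = -9q + 3
  q - 2 = -9q + 3  ⇒  10q = 5  ⇒  q = 1/2.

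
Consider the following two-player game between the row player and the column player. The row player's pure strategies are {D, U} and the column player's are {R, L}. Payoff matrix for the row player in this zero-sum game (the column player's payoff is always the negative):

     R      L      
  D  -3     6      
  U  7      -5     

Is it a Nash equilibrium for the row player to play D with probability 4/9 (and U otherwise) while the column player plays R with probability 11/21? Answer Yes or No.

Given the row player's mix p = 4/9, the column player's payoff from R is -23/9 but from L is 1/9. The column player strictly prefers L, so the column player would not mix.
So the proposed profile is not a Nash equilibrium.

No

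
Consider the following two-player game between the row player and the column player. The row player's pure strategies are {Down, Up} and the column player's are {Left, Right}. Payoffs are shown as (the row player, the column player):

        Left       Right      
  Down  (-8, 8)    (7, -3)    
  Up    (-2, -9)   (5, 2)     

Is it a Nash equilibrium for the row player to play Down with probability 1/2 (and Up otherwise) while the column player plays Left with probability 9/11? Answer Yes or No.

Given the column player's mix q = 9/11, the row player's payoff from Down is -58/11 but from Up is -8/11. The row player strictly prefers Up, so the row player would not mix.
So the proposed profile is not a Nash equilibrium.

No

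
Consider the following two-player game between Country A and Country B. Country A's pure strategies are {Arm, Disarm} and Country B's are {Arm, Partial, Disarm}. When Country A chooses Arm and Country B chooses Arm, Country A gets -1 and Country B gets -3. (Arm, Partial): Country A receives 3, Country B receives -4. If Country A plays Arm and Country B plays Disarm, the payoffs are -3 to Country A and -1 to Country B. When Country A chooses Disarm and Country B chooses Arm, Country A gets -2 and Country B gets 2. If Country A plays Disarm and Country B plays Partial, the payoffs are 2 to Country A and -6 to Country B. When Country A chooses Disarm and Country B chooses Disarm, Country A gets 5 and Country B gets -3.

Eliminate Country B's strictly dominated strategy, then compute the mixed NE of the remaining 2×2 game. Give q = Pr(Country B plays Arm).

q = 8/9

Country B's strategy Partial is strictly dominated by Disarm: -1 > -4 and -3 > -6. Eliminate Partial.
Country B's mix must leave Country A indifferent between Arm and Disarm.
  Country A's expected payoff from Arm: q·(-1) + (1−q)·(-3) = 2q - 3
  Country A's expected payoff from Disarm: q·(-2) + (1−q)·5 = -7q + 5
  2q - 3 = -7q + 5  ⇒  9q = 8  ⇒  q = 8/9.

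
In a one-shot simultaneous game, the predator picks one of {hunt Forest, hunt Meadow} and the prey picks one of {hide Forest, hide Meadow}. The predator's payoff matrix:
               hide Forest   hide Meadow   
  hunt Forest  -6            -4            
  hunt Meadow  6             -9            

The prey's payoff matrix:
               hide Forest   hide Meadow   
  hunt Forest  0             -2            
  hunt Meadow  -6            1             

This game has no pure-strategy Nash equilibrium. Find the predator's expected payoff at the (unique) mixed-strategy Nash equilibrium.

The predator's indifference between hunt Forest and hunt Meadow determines the prey's mixing probability q:
  the predator's expected payoff from hunt Forest: q·(-6) + (1−q)·(-4) = -2q - 4
  the predator's expected payoff from hunt Meadow: q·6 + (1−q)·(-9) = 15q - 9
  -2q - 4 = 15q - 9  ⇒  -17q = -5  ⇒  q = 5/17.
At equilibrium the predator is indifferent across rows, so the predator's payoff equals the payoff from hunt Forest: (5/17)·(-6) + (12/17)·(-4) = -78/17.

-78/17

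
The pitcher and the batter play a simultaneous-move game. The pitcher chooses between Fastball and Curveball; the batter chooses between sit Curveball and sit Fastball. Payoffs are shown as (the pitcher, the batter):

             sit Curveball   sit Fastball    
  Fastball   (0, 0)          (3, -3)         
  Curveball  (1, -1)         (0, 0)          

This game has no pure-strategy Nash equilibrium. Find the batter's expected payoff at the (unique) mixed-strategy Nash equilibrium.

-3/4

For the batter to be willing to mix, the batter must be indifferent between sit Curveball and sit Fastball, which pins down the pitcher's mix.
  the batter's expected payoff from sit Curveball: p·0 + (1−p)·(-1) = p - 1
  the batter's expected payoff from sit Fastball: p·(-3) + (1−p)·0 = -3p
  p - 1 = -3p  ⇒  4p = 1  ⇒  p = 1/4.
At equilibrium the batter is indifferent across columns, so the batter's payoff equals the payoff from sit Curveball: (1/4)·0 + (3/4)·(-1) = -3/4.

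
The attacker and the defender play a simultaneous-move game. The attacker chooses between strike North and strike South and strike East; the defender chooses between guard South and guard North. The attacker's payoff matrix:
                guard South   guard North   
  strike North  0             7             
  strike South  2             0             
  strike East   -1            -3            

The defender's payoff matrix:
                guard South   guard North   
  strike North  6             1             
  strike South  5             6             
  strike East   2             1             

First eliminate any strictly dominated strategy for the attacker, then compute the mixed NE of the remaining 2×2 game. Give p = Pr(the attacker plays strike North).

p = 1/6

The attacker's strategy strike East is strictly dominated by strike South: 2 > -1 and 0 > -3. Eliminate strike East.
Set the defender's expected payoff from guard South equal to that from guard North:
  the defender's payoff to guard South: p·6 + (1−p)·5 = p + 5
  the defender's payoff to guard North: p·1 + (1−p)·6 = -5p + 6
  p + 5 = -5p + 6  ⇒  6p = 1  ⇒  p = 1/6.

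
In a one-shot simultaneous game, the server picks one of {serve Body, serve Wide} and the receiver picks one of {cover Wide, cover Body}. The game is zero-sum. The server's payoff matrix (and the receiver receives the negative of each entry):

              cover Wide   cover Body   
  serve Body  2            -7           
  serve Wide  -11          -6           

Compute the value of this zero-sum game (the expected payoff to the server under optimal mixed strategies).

v = -89/14

The receiver's mix must leave the server indifferent between serve Body and serve Wide.
  the server's payoff from serve Body: q·2 + (1−q)·(-7) = 9q - 7
  the server's payoff from serve Wide: q·(-11) + (1−q)·(-6) = -5q - 6
  9q - 7 = -5q - 6  ⇒  14q = 1  ⇒  q = 1/14.
The value is the server's expected payoff against this mix (using serve Body): (1/14)·2 + (13/14)·(-7) = -89/14.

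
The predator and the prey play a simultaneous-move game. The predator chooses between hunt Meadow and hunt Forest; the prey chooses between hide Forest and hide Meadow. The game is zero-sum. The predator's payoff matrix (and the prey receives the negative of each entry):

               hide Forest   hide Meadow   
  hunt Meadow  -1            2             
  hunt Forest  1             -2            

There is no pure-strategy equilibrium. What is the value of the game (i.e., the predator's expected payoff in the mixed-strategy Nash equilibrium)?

v = 0

Set the predator's expected payoff from hunt Meadow equal to that from hunt Forest:
  the predator's expected payoff from hunt Meadow: q·(-1) + (1−q)·2 = -3q + 2
  the predator's expected payoff from hunt Forest: q·1 + (1−q)·(-2) = 3q - 2
  -3q + 2 = 3q - 2  ⇒  -6q = -4  ⇒  q = 2/3.
The value is the predator's expected payoff against this mix (using hunt Meadow): (2/3)·(-1) + (1/3)·2 = 0.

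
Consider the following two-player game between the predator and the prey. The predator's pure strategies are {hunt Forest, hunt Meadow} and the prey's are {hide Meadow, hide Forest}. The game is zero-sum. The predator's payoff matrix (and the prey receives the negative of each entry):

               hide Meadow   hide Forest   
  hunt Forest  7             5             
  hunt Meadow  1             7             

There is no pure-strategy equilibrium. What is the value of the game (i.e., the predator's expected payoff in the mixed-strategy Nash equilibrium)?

Set the predator's expected payoff from hunt Forest equal to that from hunt Meadow:
  the predator's payoff to hunt Forest: q·7 + (1−q)·5 = 2q + 5
  the predator's payoff to hunt Meadow: q·1 + (1−q)·7 = -6q + 7
  2q + 5 = -6q + 7  ⇒  8q = 2  ⇒  q = 1/4.
The value is the predator's expected payoff against this mix (using hunt Forest): (1/4)·7 + (3/4)·5 = 11/2.

v = 11/2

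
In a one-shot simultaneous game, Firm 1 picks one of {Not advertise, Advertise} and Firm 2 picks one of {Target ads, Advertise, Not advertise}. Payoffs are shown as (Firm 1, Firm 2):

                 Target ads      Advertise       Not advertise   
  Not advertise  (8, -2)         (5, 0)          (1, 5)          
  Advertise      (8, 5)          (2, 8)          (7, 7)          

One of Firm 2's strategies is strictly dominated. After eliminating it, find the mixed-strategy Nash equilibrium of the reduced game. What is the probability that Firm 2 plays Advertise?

q = 2/3

Firm 2's strategy Target ads is strictly dominated by Advertise: 0 > -2 and 8 > 5. Eliminate Target ads.
Firm 2's mix must leave Firm 1 indifferent between Not advertise and Advertise.
  Firm 1's payoff from Not advertise: q·5 + (1−q)·1 = 4q + 1
  Firm 1's payoff from Advertise: q·2 + (1−q)·7 = -5q + 7
  4q + 1 = -5q + 7  ⇒  9q = 6  ⇒  q = 2/3.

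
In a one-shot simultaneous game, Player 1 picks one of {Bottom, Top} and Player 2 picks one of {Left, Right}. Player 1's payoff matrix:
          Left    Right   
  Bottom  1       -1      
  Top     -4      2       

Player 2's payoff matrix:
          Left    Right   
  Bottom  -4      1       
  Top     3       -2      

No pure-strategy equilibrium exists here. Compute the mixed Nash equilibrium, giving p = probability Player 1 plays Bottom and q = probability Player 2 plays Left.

p = 1/2, q = 3/8

In a mixed equilibrium Player 2 is indifferent between Left and Right; this condition fixes p.
  Player 2's payoff to Left: p·(-4) + (1−p)·3 = -7p + 3
  Player 2's payoff to Right: p·1 + (1−p)·(-2) = 3p - 2
  -7p + 3 = 3p - 2  ⇒  -10p = -5  ⇒  p = 1/2.
Player 2's mix must leave Player 1 indifferent between Bottom and Top.
  Player 1's payoff to Bottom: q·1 + (1−q)·(-1) = 2q - 1
  Player 1's payoff to Top: q·(-4) + (1−q)·2 = -6q + 2
  2q - 1 = -6q + 2  ⇒  8q = 3  ⇒  q = 3/8.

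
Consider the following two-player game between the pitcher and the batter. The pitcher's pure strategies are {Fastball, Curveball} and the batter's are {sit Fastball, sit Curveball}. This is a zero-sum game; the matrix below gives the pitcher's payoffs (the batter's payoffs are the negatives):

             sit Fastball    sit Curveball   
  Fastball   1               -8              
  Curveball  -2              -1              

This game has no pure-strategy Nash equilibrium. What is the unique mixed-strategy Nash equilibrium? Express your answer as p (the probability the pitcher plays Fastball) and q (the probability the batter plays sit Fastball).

p = 1/10, q = 7/10

The pitcher's mix must leave the batter indifferent between sit Fastball and sit Curveball.
  the batter's expected payoff from sit Fastball: p·(-1) + (1−p)·2 = -3p + 2
  the batter's expected payoff from sit Curveball: p·8 + (1−p)·1 = 7p + 1
  -3p + 2 = 7p + 1  ⇒  -10p = -1  ⇒  p = 1/10.
The batter's mix must leave the pitcher indifferent between Fastball and Curveball.
  the pitcher's expected payoff from Fastball: q·1 + (1−q)·(-8) = 9q - 8
  the pitcher's expected payoff from Curveball: q·(-2) + (1−q)·(-1) = -q - 1
  9q - 8 = -q - 1  ⇒  10q = 7  ⇒  q = 7/10.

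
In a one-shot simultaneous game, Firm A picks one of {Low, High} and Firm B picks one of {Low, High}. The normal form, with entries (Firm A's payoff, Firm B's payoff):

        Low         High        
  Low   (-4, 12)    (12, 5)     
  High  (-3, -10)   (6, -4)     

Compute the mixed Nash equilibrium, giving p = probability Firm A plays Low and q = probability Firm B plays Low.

p = 6/13, q = 6/7

Set Firm B's expected payoff from Low equal to that from High:
  Firm B's expected payoff from Low: p·12 + (1−p)·(-10) = 22p - 10
  Firm B's expected payoff from High: p·5 + (1−p)·(-4) = 9p - 4
  22p - 10 = 9p - 4  ⇒  13p = 6  ⇒  p = 6/13.
Firm A's indifference between Low and High determines Firm B's mixing probability q:
  Firm A's payoff from Low: q·(-4) + (1−q)·12 = -16q + 12
  Firm A's payoff from High: q·(-3) + (1−q)·6 = -9q + 6
  -16q + 12 = -9q + 6  ⇒  -7q = -6  ⇒  q = 6/7.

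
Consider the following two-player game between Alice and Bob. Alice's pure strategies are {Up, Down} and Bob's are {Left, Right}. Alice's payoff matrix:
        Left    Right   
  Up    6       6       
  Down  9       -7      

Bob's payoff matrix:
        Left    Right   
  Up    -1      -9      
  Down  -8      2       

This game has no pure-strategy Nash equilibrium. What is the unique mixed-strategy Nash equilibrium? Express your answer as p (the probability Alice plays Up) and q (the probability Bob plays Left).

Alice's mix must leave Bob indifferent between Left and Right.
  Bob's payoff from Left: p·(-1) + (1−p)·(-8) = 7p - 8
  Bob's payoff from Right: p·(-9) + (1−p)·2 = -11p + 2
  7p - 8 = -11p + 2  ⇒  18p = 10  ⇒  p = 5/9.
Bob's mix must leave Alice indifferent between Up and Down.
  Alice's expected payoff from Up: q·6 + (1−q)·6 = 6
  Alice's expected payoff from Down: q·9 + (1−q)·(-7) = 16q - 7
  6 = 16q - 7  ⇒  -16q = -13  ⇒  q = 13/16.

p = 5/9, q = 13/16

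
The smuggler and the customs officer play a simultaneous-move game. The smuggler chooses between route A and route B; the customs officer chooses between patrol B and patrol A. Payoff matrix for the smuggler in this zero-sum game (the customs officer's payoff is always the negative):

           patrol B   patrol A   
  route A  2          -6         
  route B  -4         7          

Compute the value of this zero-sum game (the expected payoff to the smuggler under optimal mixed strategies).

The customs officer's mix must leave the smuggler indifferent between route A and route B.
  the smuggler's expected payoff from route A: q·2 + (1−q)·(-6) = 8q - 6
  the smuggler's expected payoff from route B: q·(-4) + (1−q)·7 = -11q + 7
  8q - 6 = -11q + 7  ⇒  19q = 13  ⇒  q = 13/19.
The value is the smuggler's expected payoff against this mix (using route A): (13/19)·2 + (6/19)·(-6) = -10/19.

v = -10/19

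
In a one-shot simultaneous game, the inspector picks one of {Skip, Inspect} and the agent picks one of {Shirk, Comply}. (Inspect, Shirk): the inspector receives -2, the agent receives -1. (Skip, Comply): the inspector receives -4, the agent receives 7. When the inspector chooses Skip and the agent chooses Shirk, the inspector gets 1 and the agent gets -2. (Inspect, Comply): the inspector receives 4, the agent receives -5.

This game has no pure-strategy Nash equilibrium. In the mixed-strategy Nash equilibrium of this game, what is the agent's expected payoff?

-17/13

The inspector's mix must leave the agent indifferent between Shirk and Comply.
  the agent's payoff to Shirk: p·(-2) + (1−p)·(-1) = -p - 1
  the agent's payoff to Comply: p·7 + (1−p)·(-5) = 12p - 5
  -p - 1 = 12p - 5  ⇒  -13p = -4  ⇒  p = 4/13.
At equilibrium the agent is indifferent across columns, so the agent's payoff equals the payoff from Shirk: (4/13)·(-2) + (9/13)·(-1) = -17/13.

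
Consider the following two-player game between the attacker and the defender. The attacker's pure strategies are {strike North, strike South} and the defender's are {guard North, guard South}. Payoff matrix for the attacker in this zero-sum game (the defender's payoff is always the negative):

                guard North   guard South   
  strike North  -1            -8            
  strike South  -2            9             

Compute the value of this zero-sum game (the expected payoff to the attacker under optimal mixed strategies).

The attacker's indifference between strike North and strike South determines the defender's mixing probability q:
  the attacker's expected payoff from strike North: q·(-1) + (1−q)·(-8) = 7q - 8
  the attacker's expected payoff from strike South: q·(-2) + (1−q)·9 = -11q + 9
  7q - 8 = -11q + 9  ⇒  18q = 17  ⇒  q = 17/18.
The value is the attacker's expected payoff against this mix (using strike North): (17/18)·(-1) + (1/18)·(-8) = -25/18.

v = -25/18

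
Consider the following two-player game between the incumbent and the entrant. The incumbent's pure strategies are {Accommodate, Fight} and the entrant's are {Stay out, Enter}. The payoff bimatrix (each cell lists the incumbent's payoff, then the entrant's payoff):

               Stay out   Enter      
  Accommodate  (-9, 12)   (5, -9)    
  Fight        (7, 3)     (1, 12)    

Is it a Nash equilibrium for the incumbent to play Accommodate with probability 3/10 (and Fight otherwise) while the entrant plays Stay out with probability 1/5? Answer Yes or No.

Check the entrant's indifference given the incumbent's mix p = 3/10:
  payoff from Stay out = 57/10; payoff from Enter = 57/10 — equal.
Check the incumbent's indifference given the entrant's mix q = 1/5:
  payoff from Accommodate = 11/5; payoff from Fight = 11/5 — equal.
Both players are indifferent, so neither can profitably deviate.

Yes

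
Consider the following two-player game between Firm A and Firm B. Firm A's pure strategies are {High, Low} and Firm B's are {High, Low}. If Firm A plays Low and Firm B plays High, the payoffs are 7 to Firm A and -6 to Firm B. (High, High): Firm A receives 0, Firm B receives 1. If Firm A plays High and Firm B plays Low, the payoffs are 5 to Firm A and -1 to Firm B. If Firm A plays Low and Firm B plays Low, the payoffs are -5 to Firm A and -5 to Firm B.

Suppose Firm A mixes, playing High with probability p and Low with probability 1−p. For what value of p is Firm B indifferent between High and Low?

Set Firm B's expected payoff from High equal to that from Low:
  Firm B's payoff to High: p·1 + (1−p)·(-6) = 7p - 6
  Firm B's payoff to Low: p·(-1) + (1−p)·(-5) = 4p - 5
  7p - 6 = 4p - 5  ⇒  3p = 1  ⇒  p = 1/3.

p = 1/3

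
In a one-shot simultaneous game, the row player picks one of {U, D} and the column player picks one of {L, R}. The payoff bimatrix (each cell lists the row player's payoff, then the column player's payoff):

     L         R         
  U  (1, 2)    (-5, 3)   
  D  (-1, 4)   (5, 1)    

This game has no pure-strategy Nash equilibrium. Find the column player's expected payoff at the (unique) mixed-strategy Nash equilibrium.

In a mixed equilibrium the column player is indifferent between L and R; this condition fixes p.
  the column player's payoff from L: p·2 + (1−p)·4 = -2p + 4
  the column player's payoff from R: p·3 + (1−p)·1 = 2p + 1
  -2p + 4 = 2p + 1  ⇒  -4p = -3  ⇒  p = 3/4.
At equilibrium the column player is indifferent across columns, so the column player's payoff equals the payoff from L: (3/4)·2 + (1/4)·4 = 5/2.

5/2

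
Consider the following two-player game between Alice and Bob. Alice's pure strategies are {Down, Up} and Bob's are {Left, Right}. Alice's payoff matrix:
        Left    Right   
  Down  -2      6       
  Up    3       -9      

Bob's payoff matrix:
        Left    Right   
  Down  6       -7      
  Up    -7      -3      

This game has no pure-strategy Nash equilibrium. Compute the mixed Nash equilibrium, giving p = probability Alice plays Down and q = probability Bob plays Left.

Bob's indifference between Left and Right determines Alice's mixing probability p:
  Bob's payoff from Left: p·6 + (1−p)·(-7) = 13p - 7
  Bob's payoff from Right: p·(-7) + (1−p)·(-3) = -4p - 3
  13p - 7 = -4p - 3  ⇒  17p = 4  ⇒  p = 4/17.
Alice's indifference between Down and Up determines Bob's mixing probability q:
  Alice's payoff from Down: q·(-2) + (1−q)·6 = -8q + 6
  Alice's payoff from Up: q·3 + (1−q)·(-9) = 12q - 9
  -8q + 6 = 12q - 9  ⇒  -20q = -15  ⇒  q = 3/4.

p = 4/17, q = 3/4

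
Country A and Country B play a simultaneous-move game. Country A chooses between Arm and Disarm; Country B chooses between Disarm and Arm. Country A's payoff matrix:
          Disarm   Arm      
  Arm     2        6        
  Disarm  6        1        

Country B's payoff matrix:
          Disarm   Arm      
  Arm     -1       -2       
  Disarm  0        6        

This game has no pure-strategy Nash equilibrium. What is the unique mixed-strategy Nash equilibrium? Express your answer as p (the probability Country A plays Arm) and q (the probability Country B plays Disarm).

p = 6/7, q = 5/9

Country A's mix must leave Country B indifferent between Disarm and Arm.
  Country B's payoff to Disarm: p·(-1) + (1−p)·0 = -p
  Country B's payoff to Arm: p·(-2) + (1−p)·6 = -8p + 6
  -p = -8p + 6  ⇒  7p = 6  ⇒  p = 6/7.
Country A's indifference between Arm and Disarm determines Country B's mixing probability q:
  Country A's expected payoff from Arm: q·2 + (1−q)·6 = -4q + 6
  Country A's expected payoff from Disarm: q·6 + (1−q)·1 = 5q + 1
  -4q + 6 = 5q + 1  ⇒  -9q = -5  ⇒  q = 5/9.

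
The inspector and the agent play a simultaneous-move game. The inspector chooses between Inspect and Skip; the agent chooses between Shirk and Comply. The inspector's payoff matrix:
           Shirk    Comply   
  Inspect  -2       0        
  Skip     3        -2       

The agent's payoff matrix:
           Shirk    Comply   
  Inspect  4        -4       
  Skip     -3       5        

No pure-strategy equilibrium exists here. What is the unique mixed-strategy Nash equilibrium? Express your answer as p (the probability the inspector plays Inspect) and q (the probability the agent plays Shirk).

p = 1/2, q = 2/7

Set the agent's expected payoff from Shirk equal to that from Comply:
  the agent's payoff from Shirk: p·4 + (1−p)·(-3) = 7p - 3
  the agent's payoff from Comply: p·(-4) + (1−p)·5 = -9p + 5
  7p - 3 = -9p + 5  ⇒  16p = 8  ⇒  p = 1/2.
The inspector's indifference between Inspect and Skip determines the agent's mixing probability q:
  the inspector's payoff to Inspect: q·(-2) + (1−q)·0 = -2q
  the inspector's payoff to Skip: q·3 + (1−q)·(-2) = 5q - 2
  -2q = 5q - 2  ⇒  -7q = -2  ⇒  q = 2/7.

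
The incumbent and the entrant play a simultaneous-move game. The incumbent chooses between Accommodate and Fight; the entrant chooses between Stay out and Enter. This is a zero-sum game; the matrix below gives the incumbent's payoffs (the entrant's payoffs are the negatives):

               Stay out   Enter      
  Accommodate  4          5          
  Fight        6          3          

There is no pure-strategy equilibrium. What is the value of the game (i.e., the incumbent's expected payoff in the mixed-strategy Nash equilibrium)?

v = 9/2

In a mixed equilibrium the incumbent is indifferent between Accommodate and Fight; this condition fixes q.
  the incumbent's payoff to Accommodate: q·4 + (1−q)·5 = -q + 5
  the incumbent's payoff to Fight: q·6 + (1−q)·3 = 3q + 3
  -q + 5 = 3q + 3  ⇒  -4q = -2  ⇒  q = 1/2.
The value is the incumbent's expected payoff against this mix (using Accommodate): (1/2)·4 + (1/2)·5 = 9/2.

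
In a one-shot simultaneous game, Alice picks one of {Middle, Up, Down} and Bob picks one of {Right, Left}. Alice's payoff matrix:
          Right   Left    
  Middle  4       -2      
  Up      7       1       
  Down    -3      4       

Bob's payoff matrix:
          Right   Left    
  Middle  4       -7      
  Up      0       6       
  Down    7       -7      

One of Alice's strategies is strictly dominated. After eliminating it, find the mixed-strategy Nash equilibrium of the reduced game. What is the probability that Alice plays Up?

p = 7/10

Alice's strategy Middle is strictly dominated by Up: 7 > 4 and 1 > -2. Eliminate Middle.
Bob's indifference between Right and Left determines Alice's mixing probability p:
  Bob's expected payoff from Right: p·0 + (1−p)·7 = -7p + 7
  Bob's expected payoff from Left: p·6 + (1−p)·(-7) = 13p - 7
  -7p + 7 = 13p - 7  ⇒  -20p = -14  ⇒  p = 7/10.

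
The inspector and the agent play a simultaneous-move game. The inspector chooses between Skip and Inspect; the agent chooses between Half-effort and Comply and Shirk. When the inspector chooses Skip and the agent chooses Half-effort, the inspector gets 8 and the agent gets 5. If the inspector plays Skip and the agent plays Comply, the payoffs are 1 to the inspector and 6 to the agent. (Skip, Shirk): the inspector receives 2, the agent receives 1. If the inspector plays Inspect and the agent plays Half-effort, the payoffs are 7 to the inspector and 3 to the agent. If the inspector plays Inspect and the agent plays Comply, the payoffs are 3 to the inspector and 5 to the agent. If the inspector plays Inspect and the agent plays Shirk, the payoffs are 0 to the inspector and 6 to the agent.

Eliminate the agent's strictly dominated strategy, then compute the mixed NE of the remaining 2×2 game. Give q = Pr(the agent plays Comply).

q = 1/2

The agent's strategy Half-effort is strictly dominated by Comply: 6 > 5 and 5 > 3. Eliminate Half-effort.
The inspector's indifference between Skip and Inspect determines the agent's mixing probability q:
  the inspector's expected payoff from Skip: q·1 + (1−q)·2 = -q + 2
  the inspector's expected payoff from Inspect: q·3 + (1−q)·0 = 3q
  -q + 2 = 3q  ⇒  -4q = -2  ⇒  q = 1/2.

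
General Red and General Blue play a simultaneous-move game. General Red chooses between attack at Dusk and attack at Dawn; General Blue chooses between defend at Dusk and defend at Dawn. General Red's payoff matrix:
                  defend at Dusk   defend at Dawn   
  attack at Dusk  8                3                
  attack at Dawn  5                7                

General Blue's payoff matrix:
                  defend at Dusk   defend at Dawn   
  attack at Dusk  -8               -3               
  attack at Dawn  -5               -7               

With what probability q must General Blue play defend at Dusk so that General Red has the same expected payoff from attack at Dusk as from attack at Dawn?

In a mixed equilibrium General Red is indifferent between attack at Dusk and attack at Dawn; this condition fixes q.
  General Red's payoff to attack at Dusk: q·8 + (1−q)·3 = 5q + 3
  General Red's payoff to attack at Dawn: q·5 + (1−q)·7 = -2q + 7
  5q + 3 = -2q + 7  ⇒  7q = 4  ⇒  q = 4/7.

q = 4/7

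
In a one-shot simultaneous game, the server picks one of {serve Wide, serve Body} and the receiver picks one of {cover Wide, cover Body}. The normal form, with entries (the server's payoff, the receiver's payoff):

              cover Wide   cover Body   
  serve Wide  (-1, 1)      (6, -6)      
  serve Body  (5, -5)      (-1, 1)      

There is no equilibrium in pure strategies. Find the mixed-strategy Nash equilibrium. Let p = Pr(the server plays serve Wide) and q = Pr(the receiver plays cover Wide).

In a mixed equilibrium the receiver is indifferent between cover Wide and cover Body; this condition fixes p.
  the receiver's payoff from cover Wide: p·1 + (1−p)·(-5) = 6p - 5
  the receiver's payoff from cover Body: p·(-6) + (1−p)·1 = -7p + 1
  6p - 5 = -7p + 1  ⇒  13p = 6  ⇒  p = 6/13.
The receiver's mix must leave the server indifferent between serve Wide and serve Body.
  the server's expected payoff from serve Wide: q·(-1) + (1−q)·6 = -7q + 6
  the server's expected payoff from serve Body: q·5 + (1−q)·(-1) = 6q - 1
  -7q + 6 = 6q - 1  ⇒  -13q = -7  ⇒  q = 7/13.

p = 6/13, q = 7/13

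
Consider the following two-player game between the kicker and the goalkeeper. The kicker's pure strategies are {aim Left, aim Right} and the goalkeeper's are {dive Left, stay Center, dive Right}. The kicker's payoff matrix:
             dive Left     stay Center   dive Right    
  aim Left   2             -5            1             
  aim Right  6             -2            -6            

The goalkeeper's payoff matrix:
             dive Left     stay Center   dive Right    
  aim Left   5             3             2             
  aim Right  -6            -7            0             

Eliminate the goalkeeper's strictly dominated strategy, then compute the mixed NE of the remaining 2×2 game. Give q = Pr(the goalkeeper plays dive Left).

q = 7/11

The goalkeeper's strategy stay Center is strictly dominated by dive Left: 5 > 3 and -6 > -7. Eliminate stay Center.
Set the kicker's expected payoff from aim Left equal to that from aim Right:
  the kicker's expected payoff from aim Left: q·2 + (1−q)·1 = q + 1
  the kicker's expected payoff from aim Right: q·6 + (1−q)·(-6) = 12q - 6
  q + 1 = 12q - 6  ⇒  -11q = -7  ⇒  q = 7/11.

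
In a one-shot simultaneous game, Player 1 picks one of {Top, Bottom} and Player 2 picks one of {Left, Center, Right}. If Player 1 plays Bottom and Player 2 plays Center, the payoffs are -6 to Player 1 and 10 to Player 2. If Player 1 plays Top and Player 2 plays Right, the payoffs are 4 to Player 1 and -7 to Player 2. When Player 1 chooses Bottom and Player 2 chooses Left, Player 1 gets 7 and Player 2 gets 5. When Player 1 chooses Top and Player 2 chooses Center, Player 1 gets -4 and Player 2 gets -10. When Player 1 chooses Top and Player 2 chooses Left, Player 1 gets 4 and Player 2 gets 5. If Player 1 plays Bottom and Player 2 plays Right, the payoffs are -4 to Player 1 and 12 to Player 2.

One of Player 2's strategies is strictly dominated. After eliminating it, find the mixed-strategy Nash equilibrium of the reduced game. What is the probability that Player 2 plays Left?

Player 2's strategy Center is strictly dominated by Right: -7 > -10 and 12 > 10. Eliminate Center.
For Player 1 to be willing to mix, Player 1 must be indifferent between Top and Bottom, which pins down Player 2's mix.
  Player 1's payoff from Top: q·4 + (1−q)·4 = 4
  Player 1's payoff from Bottom: q·7 + (1−q)·(-4) = 11q - 4
  4 = 11q - 4  ⇒  -11q = -8  ⇒  q = 8/11.

q = 8/11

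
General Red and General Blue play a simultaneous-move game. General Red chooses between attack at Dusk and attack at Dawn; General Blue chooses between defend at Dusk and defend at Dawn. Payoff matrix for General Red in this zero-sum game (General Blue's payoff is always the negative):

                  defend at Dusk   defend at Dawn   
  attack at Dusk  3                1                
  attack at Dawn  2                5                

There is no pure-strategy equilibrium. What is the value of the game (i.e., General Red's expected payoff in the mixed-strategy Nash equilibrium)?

v = 13/5

General Red's indifference between attack at Dusk and attack at Dawn determines General Blue's mixing probability q:
  General Red's payoff to attack at Dusk: q·3 + (1−q)·1 = 2q + 1
  General Red's payoff to attack at Dawn: q·2 + (1−q)·5 = -3q + 5
  2q + 1 = -3q + 5  ⇒  5q = 4  ⇒  q = 4/5.
The value is General Red's expected payoff against this mix (using attack at Dusk): (4/5)·3 + (1/5)·1 = 13/5.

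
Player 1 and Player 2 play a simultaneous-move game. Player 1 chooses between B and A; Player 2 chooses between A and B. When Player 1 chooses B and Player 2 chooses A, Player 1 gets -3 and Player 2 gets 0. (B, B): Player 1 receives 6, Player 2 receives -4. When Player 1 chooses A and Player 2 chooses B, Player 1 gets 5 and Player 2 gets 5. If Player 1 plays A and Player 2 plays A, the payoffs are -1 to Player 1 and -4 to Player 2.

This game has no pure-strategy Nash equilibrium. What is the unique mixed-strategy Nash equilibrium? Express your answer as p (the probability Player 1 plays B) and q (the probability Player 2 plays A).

For Player 2 to be willing to mix, Player 2 must be indifferent between A and B, which pins down Player 1's mix.
  Player 2's expected payoff from A: p·0 + (1−p)·(-4) = 4p - 4
  Player 2's expected payoff from B: p·(-4) + (1−p)·5 = -9p + 5
  4p - 4 = -9p + 5  ⇒  13p = 9  ⇒  p = 9/13.
Set Player 1's expected payoff from B equal to that from A:
  Player 1's expected payoff from B: q·(-3) + (1−q)·6 = -9q + 6
  Player 1's expected payoff from A: q·(-1) + (1−q)·5 = -6q + 5
  -9q + 6 = -6q + 5  ⇒  -3q = -1  ⇒  q = 1/3.

p = 9/13, q = 1/3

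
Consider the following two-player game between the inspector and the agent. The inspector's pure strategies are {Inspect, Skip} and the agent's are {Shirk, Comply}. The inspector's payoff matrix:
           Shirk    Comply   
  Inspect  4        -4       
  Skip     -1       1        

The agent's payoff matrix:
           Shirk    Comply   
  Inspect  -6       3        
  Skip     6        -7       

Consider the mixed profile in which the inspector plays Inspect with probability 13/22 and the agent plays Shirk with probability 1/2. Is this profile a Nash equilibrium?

Yes

Check the agent's indifference given the inspector's mix p = 13/22:
  payoff from Shirk = -12/11; payoff from Comply = -12/11 — equal.
Check the inspector's indifference given the agent's mix q = 1/2:
  payoff from Inspect = 0; payoff from Skip = 0 — equal.
Both players are indifferent, so neither can profitably deviate.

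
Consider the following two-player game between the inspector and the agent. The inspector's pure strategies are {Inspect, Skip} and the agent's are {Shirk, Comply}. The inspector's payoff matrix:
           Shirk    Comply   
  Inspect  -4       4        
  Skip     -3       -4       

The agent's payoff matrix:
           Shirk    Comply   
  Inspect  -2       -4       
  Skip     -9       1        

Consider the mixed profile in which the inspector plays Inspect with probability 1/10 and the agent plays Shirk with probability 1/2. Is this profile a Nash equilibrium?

Given the inspector's mix p = 1/10, the agent's payoff from Shirk is -83/10 but from Comply is 1/2. The agent strictly prefers Comply, so the agent would not mix.
So the proposed profile is not a Nash equilibrium.

No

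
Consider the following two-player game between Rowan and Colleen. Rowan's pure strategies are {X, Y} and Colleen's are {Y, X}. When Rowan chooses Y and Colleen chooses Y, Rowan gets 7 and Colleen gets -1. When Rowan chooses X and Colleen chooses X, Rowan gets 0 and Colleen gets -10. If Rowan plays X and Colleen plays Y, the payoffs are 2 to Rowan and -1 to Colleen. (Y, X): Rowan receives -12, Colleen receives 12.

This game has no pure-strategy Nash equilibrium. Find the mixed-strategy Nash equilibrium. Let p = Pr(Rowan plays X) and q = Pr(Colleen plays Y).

For Colleen to be willing to mix, Colleen must be indifferent between Y and X, which pins down Rowan's mix.
  Colleen's expected payoff from Y: p·(-1) + (1−p)·(-1) = -1
  Colleen's expected payoff from X: p·(-10) + (1−p)·12 = -22p + 12
  -1 = -22p + 12  ⇒  22p = 13  ⇒  p = 13/22.
Colleen's mix must leave Rowan indifferent between X and Y.
  Rowan's expected payoff from X: q·2 + (1−q)·0 = 2q
  Rowan's expected payoff from Y: q·7 + (1−q)·(-12) = 19q - 12
  2q = 19q - 12  ⇒  -17q = -12  ⇒  q = 12/17.

p = 13/22, q = 12/17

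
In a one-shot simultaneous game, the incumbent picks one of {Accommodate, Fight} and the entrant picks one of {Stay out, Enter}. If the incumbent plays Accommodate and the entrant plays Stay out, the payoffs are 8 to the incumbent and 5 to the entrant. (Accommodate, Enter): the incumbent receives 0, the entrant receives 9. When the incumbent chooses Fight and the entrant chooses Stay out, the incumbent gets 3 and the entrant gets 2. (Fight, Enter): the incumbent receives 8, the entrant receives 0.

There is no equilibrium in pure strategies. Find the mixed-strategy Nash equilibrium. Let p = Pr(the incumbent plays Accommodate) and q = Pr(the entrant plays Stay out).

The entrant's indifference between Stay out and Enter determines the incumbent's mixing probability p:
  the entrant's payoff to Stay out: p·5 + (1−p)·2 = 3p + 2
  the entrant's payoff to Enter: p·9 + (1−p)·0 = 9p
  3p + 2 = 9p  ⇒  -6p = -2  ⇒  p = 1/3.
Set the incumbent's expected payoff from Accommodate equal to that from Fight:
  the incumbent's payoff from Accommodate: q·8 + (1−q)·0 = 8q
  the incumbent's payoff from Fight: q·3 + (1−q)·8 = -5q + 8
  8q = -5q + 8  ⇒  13q = 8  ⇒  q = 8/13.

p = 1/3, q = 8/13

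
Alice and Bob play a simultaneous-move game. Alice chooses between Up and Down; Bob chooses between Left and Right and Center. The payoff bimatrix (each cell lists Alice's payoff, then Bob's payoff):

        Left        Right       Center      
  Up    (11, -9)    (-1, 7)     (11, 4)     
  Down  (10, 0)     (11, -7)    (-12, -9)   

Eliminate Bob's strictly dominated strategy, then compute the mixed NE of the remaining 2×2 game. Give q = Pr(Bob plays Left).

q = 12/13

Bob's strategy Center is strictly dominated by Right: 7 > 4 and -7 > -9. Eliminate Center.
Set Alice's expected payoff from Up equal to that from Down:
  Alice's payoff to Up: q·11 + (1−q)·(-1) = 12q - 1
  Alice's payoff to Down: q·10 + (1−q)·11 = -q + 11
  12q - 1 = -q + 11  ⇒  13q = 12  ⇒  q = 12/13.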